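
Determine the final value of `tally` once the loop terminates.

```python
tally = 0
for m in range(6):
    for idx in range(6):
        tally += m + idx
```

Let's trace through this code step by step.

Initialize: tally = 0
Entering loop: for m in range(6):
After iteration 1: m = 0, tally = 15
After iteration 2: m = 1, tally = 36
After iteration 3: m = 2, tally = 63
After iteration 4: m = 3, tally = 96
After iteration 5: m = 4, tally = 135
After iteration 6: m = 5, tally = 180
Loop ends.

Final answer: 180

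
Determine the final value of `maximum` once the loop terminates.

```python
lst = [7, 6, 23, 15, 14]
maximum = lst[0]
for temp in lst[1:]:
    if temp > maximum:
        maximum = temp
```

Let's trace through this code step by step.

Initialize: lst = [7, 6, 23, 15, 14]
Initialize: maximum = 7
Entering loop: for temp in lst[1:]:
After iteration 1: temp = 6, maximum = 7
After iteration 2: temp = 23, maximum = 23
After iteration 3: temp = 15, maximum = 23
After iteration 4: temp = 14, maximum = 23
Loop ends.

Final answer: 23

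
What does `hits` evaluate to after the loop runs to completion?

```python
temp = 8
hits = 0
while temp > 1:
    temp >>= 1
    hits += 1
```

Let's trace through this code step by step.

Initialize: temp = 8
Initialize: hits = 0
Entering loop: while temp > 1:
After iteration 1: temp = 4, hits = 1
After iteration 2: temp = 2, hits = 2
After iteration 3: temp = 1, hits = 3
Loop ends.

Final answer: 3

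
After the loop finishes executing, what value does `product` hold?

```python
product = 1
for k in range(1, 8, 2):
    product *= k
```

Let's trace through this code step by step.

Initialize: product = 1
Entering loop: for k in range(1, 8, 2):
After iteration 1: k = 1, product = 1
After iteration 2: k = 3, product = 3
After iteration 3: k = 5, product = 15
After iteration 4: k = 7, product = 105
Loop ends.

Final answer: 105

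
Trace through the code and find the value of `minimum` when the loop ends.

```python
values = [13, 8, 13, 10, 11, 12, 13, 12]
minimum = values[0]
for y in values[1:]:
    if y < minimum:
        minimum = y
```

Let's trace through this code step by step.

Initialize: values = [13, 8, 13, 10, 11, 12, 13, 12]
Initialize: minimum = 13
Entering loop: for y in values[1:]:
After iteration 1: y = 8, minimum = 8
After iteration 2: y = 13, minimum = 8
After iteration 3: y = 10, minimum = 8
After iteration 4: y = 11, minimum = 8
After iteration 5: y = 12, minimum = 8
After iteration 6: y = 13, minimum = 8
After iteration 7: y = 12, minimum = 8
Loop ends.

Final answer: 8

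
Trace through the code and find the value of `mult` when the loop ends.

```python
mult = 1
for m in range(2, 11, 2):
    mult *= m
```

Let's trace through this code step by step.

Initialize: mult = 1
Entering loop: for m in range(2, 11, 2):
After iteration 1: m = 2, mult = 2
After iteration 2: m = 4, mult = 8
After iteration 3: m = 6, mult = 48
After iteration 4: m = 8, mult = 384
After iteration 5: m = 10, mult = 3840
Loop ends.

Final answer: 3840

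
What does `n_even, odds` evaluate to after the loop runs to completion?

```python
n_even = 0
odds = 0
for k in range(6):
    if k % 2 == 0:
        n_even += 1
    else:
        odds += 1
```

Let's trace through this code step by step.

Initialize: n_even = 0
Initialize: odds = 0
Entering loop: for k in range(6):
After iteration 1: k = 0, n_even = 1, odds = 0
After iteration 2: k = 1, n_even = 1, odds = 1
After iteration 3: k = 2, n_even = 2, odds = 1
After iteration 4: k = 3, n_even = 2, odds = 2
After iteration 5: k = 4, n_even = 3, odds = 2
After iteration 6: k = 5, n_even = 3, odds = 3
Loop ends.

Final answer: 3, 3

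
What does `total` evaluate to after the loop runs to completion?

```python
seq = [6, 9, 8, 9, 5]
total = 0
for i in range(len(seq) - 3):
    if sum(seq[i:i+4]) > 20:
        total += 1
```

Let's trace through this code step by step.

Initialize: seq = [6, 9, 8, 9, 5]
Initialize: total = 0
Entering loop: for i in range(len(seq) - 3):
After iteration 1: i = 0, total = 1
After iteration 2: i = 1, total = 2
Loop ends.

Final answer: 2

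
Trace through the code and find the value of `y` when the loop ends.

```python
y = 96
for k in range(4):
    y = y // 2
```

Let's trace through this code step by step.

Initialize: y = 96
Entering loop: for k in range(4):
After iteration 1: k = 0, y = 48
After iteration 2: k = 1, y = 24
After iteration 3: k = 2, y = 12
After iteration 4: k = 3, y = 6
Loop ends.

Final answer: 6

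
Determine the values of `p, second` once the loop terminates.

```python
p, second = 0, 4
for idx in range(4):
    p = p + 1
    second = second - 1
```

Let's trace through this code step by step.

Initialize: p = 0
Initialize: second = 4
Entering loop: for idx in range(4):
After iteration 1: idx = 0, p = 1, second = 3
After iteration 2: idx = 1, p = 2, second = 2
After iteration 3: idx = 2, p = 3, second = 1
After iteration 4: idx = 3, p = 4, second = 0
Loop ends.

Final answer: 4, 0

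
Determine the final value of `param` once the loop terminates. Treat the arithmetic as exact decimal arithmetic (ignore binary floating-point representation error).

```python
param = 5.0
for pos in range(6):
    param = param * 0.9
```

Let's trace through this code step by step.

Initialize: param = 5.0
Entering loop: for pos in range(6):
After iteration 1: pos = 0, param = 4.5
After iteration 2: pos = 1, param = 4.05
After iteration 3: pos = 2, param = 3.645
After iteration 4: pos = 3, param = 3.2805
After iteration 5: pos = 4, param = 2.95245
After iteration 6: pos = 5, param = 2.657205
Loop ends.

Final answer: 2.657205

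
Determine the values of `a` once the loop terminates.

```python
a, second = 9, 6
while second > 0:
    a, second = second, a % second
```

Let's trace through this code step by step.

Initialize: a = 9
Initialize: second = 6
Entering loop: while second > 0:
After iteration 1: a = 6, second = 3
After iteration 2: a = 3, second = 0
Loop ends.

Final answer: 3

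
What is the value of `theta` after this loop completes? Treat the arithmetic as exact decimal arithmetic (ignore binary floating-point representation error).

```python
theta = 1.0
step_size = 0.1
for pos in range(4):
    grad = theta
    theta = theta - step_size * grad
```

Let's trace through this code step by step.

Initialize: theta = 1.0
Initialize: step_size = 0.1
Entering loop: for pos in range(4):
After iteration 1: pos = 0, theta = 0.9, grad = 1.0
After iteration 2: pos = 1, theta = 0.81, grad = 0.9
After iteration 3: pos = 2, theta = 0.729, grad = 0.81
After iteration 4: pos = 3, theta = 0.6561, grad = 0.729
Loop ends.

Final answer: 0.6561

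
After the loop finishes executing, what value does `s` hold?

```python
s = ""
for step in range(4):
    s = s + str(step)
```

Let's trace through this code step by step.

Initialize: s = ''
Entering loop: for step in range(4):
After iteration 1: step = 0, s = '0'
After iteration 2: step = 1, s = '01'
After iteration 3: step = 2, s = '012'
After iteration 4: step = 3, s = '0123'
Loop ends.

Final answer: '0123'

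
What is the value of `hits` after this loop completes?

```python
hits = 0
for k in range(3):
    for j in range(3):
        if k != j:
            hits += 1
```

Let's trace through this code step by step.

Initialize: hits = 0
Entering loop: for k in range(3):
After iteration 1: k = 0, hits = 2
After iteration 2: k = 1, hits = 4
After iteration 3: k = 2, hits = 6
Loop ends.

Final answer: 6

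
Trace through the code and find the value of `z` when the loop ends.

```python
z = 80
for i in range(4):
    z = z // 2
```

Let's trace through this code step by step.

Initialize: z = 80
Entering loop: for i in range(4):
After iteration 1: i = 0, z = 40
After iteration 2: i = 1, z = 20
After iteration 3: i = 2, z = 10
After iteration 4: i = 3, z = 5
Loop ends.

Final answer: 5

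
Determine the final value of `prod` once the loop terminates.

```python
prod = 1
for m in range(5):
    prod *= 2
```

Let's trace through this code step by step.

Initialize: prod = 1
Entering loop: for m in range(5):
After iteration 1: m = 0, prod = 2
After iteration 2: m = 1, prod = 4
After iteration 3: m = 2, prod = 8
After iteration 4: m = 3, prod = 16
After iteration 5: m = 4, prod = 32
Loop ends.

Final answer: 32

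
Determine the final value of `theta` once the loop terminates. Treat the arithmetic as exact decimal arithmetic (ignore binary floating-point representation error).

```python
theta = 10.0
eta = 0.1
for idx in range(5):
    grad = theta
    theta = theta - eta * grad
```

Let's trace through this code step by step.

Initialize: theta = 10.0
Initialize: eta = 0.1
Entering loop: for idx in range(5):
After iteration 1: idx = 0, theta = 9.0, grad = 10.0
After iteration 2: idx = 1, theta = 8.1, grad = 9.0
After iteration 3: idx = 2, theta = 7.29, grad = 8.1
After iteration 4: idx = 3, theta = 6.561, grad = 7.29
After iteration 5: idx = 4, theta = 5.9049, grad = 6.561
Loop ends.

Final answer: 5.9049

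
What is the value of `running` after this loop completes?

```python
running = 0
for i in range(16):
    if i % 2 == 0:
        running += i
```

Let's trace through this code step by step.

Initialize: running = 0
Entering loop: for i in range(16):
After iteration 1: i = 0, running = 0
After iteration 2: i = 1, running = 0
After iteration 3: i = 2, running = 2
After iteration 4: i = 3, running = 2
After iteration 5: i = 4, running = 6
After iteration 6: i = 5, running = 6
After iteration 7: i = 6, running = 12
After iteration 8: i = 7, running = 12
After iteration 9: i = 8, running = 20
After iteration 10: i = 9, running = 20
After iteration 11: i = 10, running = 30
After iteration 12: i = 11, running = 30
After iteration 13: i = 12, running = 42
After iteration 14: i = 13, running = 42
After iteration 15: i = 14, running = 56
After iteration 16: i = 15, running = 56
Loop ends.

Final answer: 56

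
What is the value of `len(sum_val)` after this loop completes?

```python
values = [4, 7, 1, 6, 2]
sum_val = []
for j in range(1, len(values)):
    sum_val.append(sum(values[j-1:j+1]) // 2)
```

Let's trace through this code step by step.

Initialize: values = [4, 7, 1, 6, 2]
Initialize: sum_val = []
Entering loop: for j in range(1, len(values)):
After iteration 1: j = 1, sum_val = [5]
After iteration 2: j = 2, sum_val = [5, 4]
After iteration 3: j = 3, sum_val = [5, 4, 3]
After iteration 4: j = 4, sum_val = [5, 4, 3, 4]
Loop ends.
len(sum_val) = 4

Final answer: 4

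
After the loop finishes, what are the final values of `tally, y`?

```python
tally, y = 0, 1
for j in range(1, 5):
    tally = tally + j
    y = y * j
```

Let's trace through this code step by step.

Initialize: tally = 0
Initialize: y = 1
Entering loop: for j in range(1, 5):
After iteration 1: j = 1, tally = 1, y = 1
After iteration 2: j = 2, tally = 3, y = 2
After iteration 3: j = 3, tally = 6, y = 6
After iteration 4: j = 4, tally = 10, y = 24
Loop ends.

Final answer: 10, 24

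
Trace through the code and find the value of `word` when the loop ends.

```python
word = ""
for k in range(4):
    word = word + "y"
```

Let's trace through this code step by step.

Initialize: word = ''
Entering loop: for k in range(4):
After iteration 1: k = 0, word = 'y'
After iteration 2: k = 1, word = 'yy'
After iteration 3: k = 2, word = 'yyy'
After iteration 4: k = 3, word = 'yyyy'
Loop ends.

Final answer: 'yyyy'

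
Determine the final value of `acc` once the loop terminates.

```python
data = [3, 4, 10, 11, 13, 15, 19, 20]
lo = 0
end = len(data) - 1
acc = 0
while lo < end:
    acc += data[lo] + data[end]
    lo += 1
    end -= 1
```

Let's trace through this code step by step.

Initialize: data = [3, 4, 10, 11, 13, 15, 19, 20]
Initialize: lo = 0
Initialize: end = 7
Initialize: acc = 0
Entering loop: while lo < end:
After iteration 1: lo = 1, end = 6, acc = 23
After iteration 2: lo = 2, end = 5, acc = 46
After iteration 3: lo = 3, end = 4, acc = 71
After iteration 4: lo = 4, end = 3, acc = 95
Loop ends.

Final answer: 95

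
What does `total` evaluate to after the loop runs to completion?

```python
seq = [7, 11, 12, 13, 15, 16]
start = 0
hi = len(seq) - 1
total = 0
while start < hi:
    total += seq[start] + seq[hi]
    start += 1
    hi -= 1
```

Let's trace through this code step by step.

Initialize: seq = [7, 11, 12, 13, 15, 16]
Initialize: start = 0
Initialize: hi = 5
Initialize: total = 0
Entering loop: while start < hi:
After iteration 1: start = 1, hi = 4, total = 23
After iteration 2: start = 2, hi = 3, total = 49
After iteration 3: start = 3, hi = 2, total = 74
Loop ends.

Final answer: 74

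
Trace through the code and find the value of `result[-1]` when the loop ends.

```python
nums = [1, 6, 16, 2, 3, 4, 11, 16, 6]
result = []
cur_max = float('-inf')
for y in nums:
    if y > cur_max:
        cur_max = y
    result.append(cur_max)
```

Let's trace through this code step by step.

Initialize: nums = [1, 6, 16, 2, 3, 4, 11, 16, 6]
Initialize: result = []
Initialize: cur_max = -inf
Entering loop: for y in nums:
After iteration 1: y = 1, result = [1], cur_max = 1
After iteration 2: y = 6, result = [1, 6], cur_max = 6
After iteration 3: y = 16, result = [1, 6, 16], cur_max = 16
After iteration 4: y = 2, result = [1, 6, 16, 16], cur_max = 16
After iteration 5: y = 3, result = [1, 6, 16, 16, 16], cur_max = 16
After iteration 6: y = 4, result = [1, 6, 16, 16, 16, 16], cur_max = 16
After iteration 7: y = 11, result = [1, 6, 16, 16, 16, 16, 16], cur_max = 16
After iteration 8: y = 16, result = [1, 6, 16, 16, 16, 16, 16, 16], cur_max = 16
After iteration 9: y = 6, result = [1, 6, 16, 16, 16, 16, 16, 16, 16], cur_max = 16
Loop ends.
result[-1] = 16

Final answer: 16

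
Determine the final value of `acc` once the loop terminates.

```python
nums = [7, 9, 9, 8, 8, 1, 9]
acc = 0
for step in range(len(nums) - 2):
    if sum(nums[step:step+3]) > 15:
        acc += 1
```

Let's trace through this code step by step.

Initialize: nums = [7, 9, 9, 8, 8, 1, 9]
Initialize: acc = 0
Entering loop: for step in range(len(nums) - 2):
After iteration 1: step = 0, acc = 1
After iteration 2: step = 1, acc = 2
After iteration 3: step = 2, acc = 3
After iteration 4: step = 3, acc = 4
After iteration 5: step = 4, acc = 5
Loop ends.

Final answer: 5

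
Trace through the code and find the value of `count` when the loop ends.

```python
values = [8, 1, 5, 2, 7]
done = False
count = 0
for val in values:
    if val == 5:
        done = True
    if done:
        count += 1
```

Let's trace through this code step by step.

Initialize: values = [8, 1, 5, 2, 7]
Initialize: done = False
Initialize: count = 0
Entering loop: for val in values:
After iteration 1: val = 8, done = False, count = 0
After iteration 2: val = 1, done = False, count = 0
After iteration 3: val = 5, done = True, count = 1
After iteration 4: val = 2, done = True, count = 2
After iteration 5: val = 7, done = True, count = 3
Loop ends.

Final answer: 3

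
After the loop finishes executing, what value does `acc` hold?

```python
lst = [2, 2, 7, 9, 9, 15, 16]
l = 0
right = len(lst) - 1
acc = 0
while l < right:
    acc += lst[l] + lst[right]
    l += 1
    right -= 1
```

Let's trace through this code step by step.

Initialize: lst = [2, 2, 7, 9, 9, 15, 16]
Initialize: l = 0
Initialize: right = 6
Initialize: acc = 0
Entering loop: while l < right:
After iteration 1: l = 1, right = 5, acc = 18
After iteration 2: l = 2, right = 4, acc = 35
After iteration 3: l = 3, right = 3, acc = 51
Loop ends.

Final answer: 51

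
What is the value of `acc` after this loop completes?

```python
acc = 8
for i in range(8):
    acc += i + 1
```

Let's trace through this code step by step.

Initialize: acc = 8
Entering loop: for i in range(8):
After iteration 1: i = 0, acc = 9
After iteration 2: i = 1, acc = 11
After iteration 3: i = 2, acc = 14
After iteration 4: i = 3, acc = 18
After iteration 5: i = 4, acc = 23
After iteration 6: i = 5, acc = 29
After iteration 7: i = 6, acc = 36
After iteration 8: i = 7, acc = 44
Loop ends.

Final answer: 44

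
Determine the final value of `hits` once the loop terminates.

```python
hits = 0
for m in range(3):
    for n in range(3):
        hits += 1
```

Let's trace through this code step by step.

Initialize: hits = 0
Entering loop: for m in range(3):
After iteration 1: m = 0, hits = 3
After iteration 2: m = 1, hits = 6
After iteration 3: m = 2, hits = 9
Loop ends.

Final answer: 9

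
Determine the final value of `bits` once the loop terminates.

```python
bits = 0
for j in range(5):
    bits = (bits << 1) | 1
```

Let's trace through this code step by step.

Initialize: bits = 0
Entering loop: for j in range(5):
After iteration 1: j = 0, bits = 1
After iteration 2: j = 1, bits = 3
After iteration 3: j = 2, bits = 7
After iteration 4: j = 3, bits = 15
After iteration 5: j = 4, bits = 31
Loop ends.

Final answer: 31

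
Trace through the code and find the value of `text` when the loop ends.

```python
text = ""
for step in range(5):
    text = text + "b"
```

Let's trace through this code step by step.

Initialize: text = ''
Entering loop: for step in range(5):
After iteration 1: step = 0, text = 'b'
After iteration 2: step = 1, text = 'bb'
After iteration 3: step = 2, text = 'bbb'
After iteration 4: step = 3, text = 'bbbb'
After iteration 5: step = 4, text = 'bbbbb'
Loop ends.

Final answer: 'bbbbb'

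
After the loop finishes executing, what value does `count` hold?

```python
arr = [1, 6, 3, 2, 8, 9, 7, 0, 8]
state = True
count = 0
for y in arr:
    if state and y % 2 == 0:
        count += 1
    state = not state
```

Let's trace through this code step by step.

Initialize: arr = [1, 6, 3, 2, 8, 9, 7, 0, 8]
Initialize: state = True
Initialize: count = 0
Entering loop: for y in arr:
After iteration 1: y = 1, state = False, count = 0
After iteration 2: y = 6, state = True, count = 0
After iteration 3: y = 3, state = False, count = 0
After iteration 4: y = 2, state = True, count = 0
After iteration 5: y = 8, state = False, count = 1
After iteration 6: y = 9, state = True, count = 1
After iteration 7: y = 7, state = False, count = 1
After iteration 8: y = 0, state = True, count = 1
After iteration 9: y = 8, state = False, count = 2
Loop ends.

Final answer: 2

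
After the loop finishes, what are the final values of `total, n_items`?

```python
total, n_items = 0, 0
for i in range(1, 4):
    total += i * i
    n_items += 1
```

Let's trace through this code step by step.

Initialize: total = 0
Initialize: n_items = 0
Entering loop: for i in range(1, 4):
After iteration 1: i = 1, total = 1, n_items = 1
After iteration 2: i = 2, total = 5, n_items = 2
After iteration 3: i = 3, total = 14, n_items = 3
Loop ends.

Final answer: 14, 3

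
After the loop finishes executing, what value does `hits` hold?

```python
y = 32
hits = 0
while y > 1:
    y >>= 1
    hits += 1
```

Let's trace through this code step by step.

Initialize: y = 32
Initialize: hits = 0
Entering loop: while y > 1:
After iteration 1: y = 16, hits = 1
After iteration 2: y = 8, hits = 2
After iteration 3: y = 4, hits = 3
After iteration 4: y = 2, hits = 4
After iteration 5: y = 1, hits = 5
Loop ends.

Final answer: 5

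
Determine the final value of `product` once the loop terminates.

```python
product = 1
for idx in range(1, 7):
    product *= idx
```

Let's trace through this code step by step.

Initialize: product = 1
Entering loop: for idx in range(1, 7):
After iteration 1: idx = 1, product = 1
After iteration 2: idx = 2, product = 2
After iteration 3: idx = 3, product = 6
After iteration 4: idx = 4, product = 24
After iteration 5: idx = 5, product = 120
After iteration 6: idx = 6, product = 720
Loop ends.

Final answer: 720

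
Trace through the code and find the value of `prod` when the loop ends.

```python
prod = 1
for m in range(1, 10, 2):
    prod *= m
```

Let's trace through this code step by step.

Initialize: prod = 1
Entering loop: for m in range(1, 10, 2):
After iteration 1: m = 1, prod = 1
After iteration 2: m = 3, prod = 3
After iteration 3: m = 5, prod = 15
After iteration 4: m = 7, prod = 105
After iteration 5: m = 9, prod = 945
Loop ends.

Final answer: 945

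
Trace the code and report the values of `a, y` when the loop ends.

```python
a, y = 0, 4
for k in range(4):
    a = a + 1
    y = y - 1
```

Let's trace through this code step by step.

Initialize: a = 0
Initialize: y = 4
Entering loop: for k in range(4):
After iteration 1: k = 0, a = 1, y = 3
After iteration 2: k = 1, a = 2, y = 2
After iteration 3: k = 2, a = 3, y = 1
After iteration 4: k = 3, a = 4, y = 0
Loop ends.

Final answer: 4, 0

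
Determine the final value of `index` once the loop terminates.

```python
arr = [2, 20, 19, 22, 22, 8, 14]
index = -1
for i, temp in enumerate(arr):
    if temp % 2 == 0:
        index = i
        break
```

Let's trace through this code step by step.

Initialize: arr = [2, 20, 19, 22, 22, 8, 14]
Initialize: index = -1
Entering loop: for i, temp in enumerate(arr):
After iteration 1: i = 0, temp = 2, index = 0
Loop ends.

Final answer: 0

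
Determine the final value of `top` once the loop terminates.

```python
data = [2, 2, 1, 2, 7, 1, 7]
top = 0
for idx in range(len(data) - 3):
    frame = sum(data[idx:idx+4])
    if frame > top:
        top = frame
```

Let's trace through this code step by step.

Initialize: data = [2, 2, 1, 2, 7, 1, 7]
Initialize: top = 0
Entering loop: for idx in range(len(data) - 3):
After iteration 1: idx = 0, top = 7, frame = 7
After iteration 2: idx = 1, top = 12, frame = 12
After iteration 3: idx = 2, top = 12, frame = 11
After iteration 4: idx = 3, top = 17, frame = 17
Loop ends.

Final answer: 17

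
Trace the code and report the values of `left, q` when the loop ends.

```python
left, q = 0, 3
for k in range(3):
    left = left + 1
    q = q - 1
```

Let's trace through this code step by step.

Initialize: left = 0
Initialize: q = 3
Entering loop: for k in range(3):
After iteration 1: k = 0, left = 1, q = 2
After iteration 2: k = 1, left = 2, q = 1
After iteration 3: k = 2, left = 3, q = 0
Loop ends.

Final answer: 3, 0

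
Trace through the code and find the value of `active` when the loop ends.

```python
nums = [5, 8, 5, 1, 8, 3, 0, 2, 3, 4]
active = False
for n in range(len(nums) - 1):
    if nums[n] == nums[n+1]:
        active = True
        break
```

Let's trace through this code step by step.

Initialize: nums = [5, 8, 5, 1, 8, 3, 0, 2, 3, 4]
Initialize: active = False
Entering loop: for n in range(len(nums) - 1):
After iteration 1: n = 0, active = False
After iteration 2: n = 1, active = False
After iteration 3: n = 2, active = False
After iteration 4: n = 3, active = False
After iteration 5: n = 4, active = False
After iteration 6: n = 5, active = False
After iteration 7: n = 6, active = False
After iteration 8: n = 7, active = False
After iteration 9: n = 8, active = False
Loop ends.

Final answer: False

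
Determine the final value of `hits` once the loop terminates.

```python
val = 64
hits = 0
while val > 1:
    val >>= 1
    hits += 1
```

Let's trace through this code step by step.

Initialize: val = 64
Initialize: hits = 0
Entering loop: while val > 1:
After iteration 1: val = 32, hits = 1
After iteration 2: val = 16, hits = 2
After iteration 3: val = 8, hits = 3
After iteration 4: val = 4, hits = 4
After iteration 5: val = 2, hits = 5
After iteration 6: val = 1, hits = 6
Loop ends.

Final answer: 6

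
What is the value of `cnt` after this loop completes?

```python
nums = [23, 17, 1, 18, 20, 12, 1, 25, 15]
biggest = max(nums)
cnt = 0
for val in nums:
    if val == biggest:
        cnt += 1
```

Let's trace through this code step by step.

Initialize: nums = [23, 17, 1, 18, 20, 12, 1, 25, 15]
Initialize: biggest = 25
Initialize: cnt = 0
Entering loop: for val in nums:
After iteration 1: val = 23, cnt = 0
After iteration 2: val = 17, cnt = 0
After iteration 3: val = 1, cnt = 0
After iteration 4: val = 18, cnt = 0
After iteration 5: val = 20, cnt = 0
After iteration 6: val = 12, cnt = 0
After iteration 7: val = 1, cnt = 0
After iteration 8: val = 25, cnt = 1
After iteration 9: val = 15, cnt = 1
Loop ends.

Final answer: 1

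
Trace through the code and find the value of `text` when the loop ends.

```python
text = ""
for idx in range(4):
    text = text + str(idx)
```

Let's trace through this code step by step.

Initialize: text = ''
Entering loop: for idx in range(4):
After iteration 1: idx = 0, text = '0'
After iteration 2: idx = 1, text = '01'
After iteration 3: idx = 2, text = '012'
After iteration 4: idx = 3, text = '0123'
Loop ends.

Final answer: '0123'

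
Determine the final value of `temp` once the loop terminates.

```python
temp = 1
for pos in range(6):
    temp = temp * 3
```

Let's trace through this code step by step.

Initialize: temp = 1
Entering loop: for pos in range(6):
After iteration 1: pos = 0, temp = 3
After iteration 2: pos = 1, temp = 9
After iteration 3: pos = 2, temp = 27
After iteration 4: pos = 3, temp = 81
After iteration 5: pos = 4, temp = 243
After iteration 6: pos = 5, temp = 729
Loop ends.

Final answer: 729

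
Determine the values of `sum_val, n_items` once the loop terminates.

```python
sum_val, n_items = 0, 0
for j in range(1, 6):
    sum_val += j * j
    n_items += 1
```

Let's trace through this code step by step.

Initialize: sum_val = 0
Initialize: n_items = 0
Entering loop: for j in range(1, 6):
After iteration 1: j = 1, sum_val = 1, n_items = 1
After iteration 2: j = 2, sum_val = 5, n_items = 2
After iteration 3: j = 3, sum_val = 14, n_items = 3
After iteration 4: j = 4, sum_val = 30, n_items = 4
After iteration 5: j = 5, sum_val = 55, n_items = 5
Loop ends.

Final answer: 55, 5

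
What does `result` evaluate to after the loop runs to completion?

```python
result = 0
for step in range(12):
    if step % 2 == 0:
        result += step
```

Let's trace through this code step by step.

Initialize: result = 0
Entering loop: for step in range(12):
After iteration 1: step = 0, result = 0
After iteration 2: step = 1, result = 0
After iteration 3: step = 2, result = 2
After iteration 4: step = 3, result = 2
After iteration 5: step = 4, result = 6
After iteration 6: step = 5, result = 6
After iteration 7: step = 6, result = 12
After iteration 8: step = 7, result = 12
After iteration 9: step = 8, result = 20
After iteration 10: step = 9, result = 20
After iteration 11: step = 10, result = 30
After iteration 12: step = 11, result = 30
Loop ends.

Final answer: 30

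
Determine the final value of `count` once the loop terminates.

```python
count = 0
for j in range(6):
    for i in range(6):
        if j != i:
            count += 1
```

Let's trace through this code step by step.

Initialize: count = 0
Entering loop: for j in range(6):
After iteration 1: j = 0, count = 5
After iteration 2: j = 1, count = 10
After iteration 3: j = 2, count = 15
After iteration 4: j = 3, count = 20
After iteration 5: j = 4, count = 25
After iteration 6: j = 5, count = 30
Loop ends.

Final answer: 30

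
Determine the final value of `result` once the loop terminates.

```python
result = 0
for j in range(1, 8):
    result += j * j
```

Let's trace through this code step by step.

Initialize: result = 0
Entering loop: for j in range(1, 8):
After iteration 1: j = 1, result = 1
After iteration 2: j = 2, result = 5
After iteration 3: j = 3, result = 14
After iteration 4: j = 4, result = 30
After iteration 5: j = 5, result = 55
After iteration 6: j = 6, result = 91
After iteration 7: j = 7, result = 140
Loop ends.

Final answer: 140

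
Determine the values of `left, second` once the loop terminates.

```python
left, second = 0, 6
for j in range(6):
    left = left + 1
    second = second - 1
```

Let's trace through this code step by step.

Initialize: left = 0
Initialize: second = 6
Entering loop: for j in range(6):
After iteration 1: j = 0, left = 1, second = 5
After iteration 2: j = 1, left = 2, second = 4
After iteration 3: j = 2, left = 3, second = 3
After iteration 4: j = 3, left = 4, second = 2
After iteration 5: j = 4, left = 5, second = 1
After iteration 6: j = 5, left = 6, second = 0
Loop ends.

Final answer: 6, 0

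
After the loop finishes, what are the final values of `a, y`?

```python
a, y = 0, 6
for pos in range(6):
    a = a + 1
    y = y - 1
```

Let's trace through this code step by step.

Initialize: a = 0
Initialize: y = 6
Entering loop: for pos in range(6):
After iteration 1: pos = 0, a = 1, y = 5
After iteration 2: pos = 1, a = 2, y = 4
After iteration 3: pos = 2, a = 3, y = 3
After iteration 4: pos = 3, a = 4, y = 2
After iteration 5: pos = 4, a = 5, y = 1
After iteration 6: pos = 5, a = 6, y = 0
Loop ends.

Final answer: 6, 0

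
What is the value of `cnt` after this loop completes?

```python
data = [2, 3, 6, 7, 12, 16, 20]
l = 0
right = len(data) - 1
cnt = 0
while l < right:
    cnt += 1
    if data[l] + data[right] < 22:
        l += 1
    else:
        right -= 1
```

Let's trace through this code step by step.

Initialize: data = [2, 3, 6, 7, 12, 16, 20]
Initialize: l = 0
Initialize: right = 6
Initialize: cnt = 0
Entering loop: while l < right:
After iteration 1: l = 0, right = 5, cnt = 1
After iteration 2: l = 1, right = 5, cnt = 2
After iteration 3: l = 2, right = 5, cnt = 3
After iteration 4: l = 2, right = 4, cnt = 4
After iteration 5: l = 3, right = 4, cnt = 5
After iteration 6: l = 4, right = 4, cnt = 6
Loop ends.

Final answer: 6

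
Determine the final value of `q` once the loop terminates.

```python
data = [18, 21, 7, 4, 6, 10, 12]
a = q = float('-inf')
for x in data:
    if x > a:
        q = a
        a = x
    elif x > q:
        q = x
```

Let's trace through this code step by step.

Initialize: data = [18, 21, 7, 4, 6, 10, 12]
Initialize: a = -inf
Initialize: q = -inf
Entering loop: for x in data:
After iteration 1: x = 18, a = 18, q = -inf
After iteration 2: x = 21, a = 21, q = 18
After iteration 3: x = 7, a = 21, q = 18
After iteration 4: x = 4, a = 21, q = 18
After iteration 5: x = 6, a = 21, q = 18
After iteration 6: x = 10, a = 21, q = 18
After iteration 7: x = 12, a = 21, q = 18
Loop ends.

Final answer: 18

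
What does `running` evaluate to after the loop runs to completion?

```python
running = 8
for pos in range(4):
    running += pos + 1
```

Let's trace through this code step by step.

Initialize: running = 8
Entering loop: for pos in range(4):
After iteration 1: pos = 0, running = 9
After iteration 2: pos = 1, running = 11
After iteration 3: pos = 2, running = 14
After iteration 4: pos = 3, running = 18
Loop ends.

Final answer: 18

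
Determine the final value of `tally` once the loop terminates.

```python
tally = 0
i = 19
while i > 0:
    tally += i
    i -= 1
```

Let's trace through this code step by step.

Initialize: tally = 0
Initialize: i = 19
Entering loop: while i > 0:
After iteration 1: tally = 19, i = 18
After iteration 2: tally = 37, i = 17
After iteration 3: tally = 54, i = 16
After iteration 4: tally = 70, i = 15
After iteration 5: tally = 85, i = 14
After iteration 6: tally = 99, i = 13
After iteration 7: tally = 112, i = 12
After iteration 8: tally = 124, i = 11
After iteration 9: tally = 135, i = 10
After iteration 10: tally = 145, i = 9
After iteration 11: tally = 154, i = 8
After iteration 12: tally = 162, i = 7
After iteration 13: tally = 169, i = 6
After iteration 14: tally = 175, i = 5
After iteration 15: tally = 180, i = 4
After iteration 16: tally = 184, i = 3
After iteration 17: tally = 187, i = 2
After iteration 18: tally = 189, i = 1
After iteration 19: tally = 190, i = 0
Loop ends.

Final answer: 190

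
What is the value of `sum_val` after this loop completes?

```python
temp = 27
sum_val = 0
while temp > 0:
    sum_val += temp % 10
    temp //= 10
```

Let's trace through this code step by step.

Initialize: temp = 27
Initialize: sum_val = 0
Entering loop: while temp > 0:
After iteration 1: temp = 2, sum_val = 7
After iteration 2: temp = 0, sum_val = 9
Loop ends.

Final answer: 9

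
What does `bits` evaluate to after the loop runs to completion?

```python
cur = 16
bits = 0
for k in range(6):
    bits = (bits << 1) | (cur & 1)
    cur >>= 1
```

Let's trace through this code step by step.

Initialize: cur = 16
Initialize: bits = 0
Entering loop: for k in range(6):
After iteration 1: k = 0, cur = 8, bits = 0
After iteration 2: k = 1, cur = 4, bits = 0
After iteration 3: k = 2, cur = 2, bits = 0
After iteration 4: k = 3, cur = 1, bits = 0
After iteration 5: k = 4, cur = 0, bits = 1
After iteration 6: k = 5, cur = 0, bits = 2
Loop ends.

Final answer: 2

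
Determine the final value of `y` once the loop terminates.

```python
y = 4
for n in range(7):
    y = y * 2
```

Let's trace through this code step by step.

Initialize: y = 4
Entering loop: for n in range(7):
After iteration 1: n = 0, y = 8
After iteration 2: n = 1, y = 16
After iteration 3: n = 2, y = 32
After iteration 4: n = 3, y = 64
After iteration 5: n = 4, y = 128
After iteration 6: n = 5, y = 256
After iteration 7: n = 6, y = 512
Loop ends.

Final answer: 512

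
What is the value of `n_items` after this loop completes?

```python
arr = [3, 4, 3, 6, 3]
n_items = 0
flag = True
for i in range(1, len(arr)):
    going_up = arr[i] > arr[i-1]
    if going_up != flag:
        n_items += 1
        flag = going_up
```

Let's trace through this code step by step.

Initialize: arr = [3, 4, 3, 6, 3]
Initialize: n_items = 0
Initialize: flag = True
Entering loop: for i in range(1, len(arr)):
After iteration 1: i = 1, n_items = 0, flag = True, going_up = True
After iteration 2: i = 2, n_items = 1, flag = False, going_up = False
After iteration 3: i = 3, n_items = 2, flag = True, going_up = True
After iteration 4: i = 4, n_items = 3, flag = False, going_up = False
Loop ends.

Final answer: 3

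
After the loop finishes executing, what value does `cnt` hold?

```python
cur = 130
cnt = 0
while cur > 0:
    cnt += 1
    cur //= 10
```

Let's trace through this code step by step.

Initialize: cur = 130
Initialize: cnt = 0
Entering loop: while cur > 0:
After iteration 1: cur = 13, cnt = 1
After iteration 2: cur = 1, cnt = 2
After iteration 3: cur = 0, cnt = 3
Loop ends.

Final answer: 3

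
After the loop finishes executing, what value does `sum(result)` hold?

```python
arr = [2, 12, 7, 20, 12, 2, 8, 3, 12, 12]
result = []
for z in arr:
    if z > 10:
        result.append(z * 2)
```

Let's trace through this code step by step.

Initialize: arr = [2, 12, 7, 20, 12, 2, 8, 3, 12, 12]
Initialize: result = []
Entering loop: for z in arr:
After iteration 1: z = 2, result = []
After iteration 2: z = 12, result = [24]
After iteration 3: z = 7, result = [24]
After iteration 4: z = 20, result = [24, 40]
After iteration 5: z = 12, result = [24, 40, 24]
After iteration 6: z = 2, result = [24, 40, 24]
After iteration 7: z = 8, result = [24, 40, 24]
After iteration 8: z = 3, result = [24, 40, 24]
After iteration 9: z = 12, result = [24, 40, 24, 24]
After iteration 10: z = 12, result = [24, 40, 24, 24, 24]
Loop ends.
sum(result) = 136

Final answer: 136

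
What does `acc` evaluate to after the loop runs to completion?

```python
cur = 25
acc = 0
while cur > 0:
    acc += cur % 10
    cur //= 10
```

Let's trace through this code step by step.

Initialize: cur = 25
Initialize: acc = 0
Entering loop: while cur > 0:
After iteration 1: cur = 2, acc = 5
After iteration 2: cur = 0, acc = 7
Loop ends.

Final answer: 7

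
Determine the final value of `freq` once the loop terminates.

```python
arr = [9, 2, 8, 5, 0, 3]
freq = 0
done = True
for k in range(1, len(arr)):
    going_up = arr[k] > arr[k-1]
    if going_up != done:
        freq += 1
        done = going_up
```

Let's trace through this code step by step.

Initialize: arr = [9, 2, 8, 5, 0, 3]
Initialize: freq = 0
Initialize: done = True
Entering loop: for k in range(1, len(arr)):
After iteration 1: k = 1, freq = 1, done = False, going_up = False
After iteration 2: k = 2, freq = 2, done = True, going_up = True
After iteration 3: k = 3, freq = 3, done = False, going_up = False
After iteration 4: k = 4, freq = 3, done = False, going_up = False
After iteration 5: k = 5, freq = 4, done = True, going_up = True
Loop ends.

Final answer: 4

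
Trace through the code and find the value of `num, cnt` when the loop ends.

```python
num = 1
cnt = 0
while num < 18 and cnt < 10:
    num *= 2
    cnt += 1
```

Let's trace through this code step by step.

Initialize: num = 1
Initialize: cnt = 0
Entering loop: while num < 18 and cnt < 10:
After iteration 1: num = 2, cnt = 1
After iteration 2: num = 4, cnt = 2
After iteration 3: num = 8, cnt = 3
After iteration 4: num = 16, cnt = 4
After iteration 5: num = 32, cnt = 5
Loop ends.

Final answer: 32, 5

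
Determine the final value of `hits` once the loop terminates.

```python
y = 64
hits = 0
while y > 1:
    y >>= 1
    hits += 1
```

Let's trace through this code step by step.

Initialize: y = 64
Initialize: hits = 0
Entering loop: while y > 1:
After iteration 1: y = 32, hits = 1
After iteration 2: y = 16, hits = 2
After iteration 3: y = 8, hits = 3
After iteration 4: y = 4, hits = 4
After iteration 5: y = 2, hits = 5
After iteration 6: y = 1, hits = 6
Loop ends.

Final answer: 6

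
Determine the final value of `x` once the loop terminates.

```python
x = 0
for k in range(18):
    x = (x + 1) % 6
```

Let's trace through this code step by step.

Initialize: x = 0
Entering loop: for k in range(18):
After iteration 1: k = 0, x = 1
After iteration 2: k = 1, x = 2
After iteration 3: k = 2, x = 3
After iteration 4: k = 3, x = 4
After iteration 5: k = 4, x = 5
After iteration 6: k = 5, x = 0
After iteration 7: k = 6, x = 1
After iteration 8: k = 7, x = 2
After iteration 9: k = 8, x = 3
After iteration 10: k = 9, x = 4
After iteration 11: k = 10, x = 5
After iteration 12: k = 11, x = 0
After iteration 13: k = 12, x = 1
After iteration 14: k = 13, x = 2
After iteration 15: k = 14, x = 3
After iteration 16: k = 15, x = 4
After iteration 17: k = 16, x = 5
After iteration 18: k = 17, x = 0
Loop ends.

Final answer: 0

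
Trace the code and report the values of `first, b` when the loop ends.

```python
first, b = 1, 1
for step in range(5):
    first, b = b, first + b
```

Let's trace through this code step by step.

Initialize: first = 1
Initialize: b = 1
Entering loop: for step in range(5):
After iteration 1: step = 0, first = 1, b = 2
After iteration 2: step = 1, first = 2, b = 3
After iteration 3: step = 2, first = 3, b = 5
After iteration 4: step = 3, first = 5, b = 8
After iteration 5: step = 4, first = 8, b = 13
Loop ends.

Final answer: 8, 13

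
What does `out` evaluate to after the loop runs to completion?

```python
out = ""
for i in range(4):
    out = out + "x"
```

Let's trace through this code step by step.

Initialize: out = ''
Entering loop: for i in range(4):
After iteration 1: i = 0, out = 'x'
After iteration 2: i = 1, out = 'xx'
After iteration 3: i = 2, out = 'xxx'
After iteration 4: i = 3, out = 'xxxx'
Loop ends.

Final answer: 'xxxx'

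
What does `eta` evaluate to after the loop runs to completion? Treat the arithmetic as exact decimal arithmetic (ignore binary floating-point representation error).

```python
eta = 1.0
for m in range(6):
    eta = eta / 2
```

Let's trace through this code step by step.

Initialize: eta = 1.0
Entering loop: for m in range(6):
After iteration 1: m = 0, eta = 0.5
After iteration 2: m = 1, eta = 0.25
After iteration 3: m = 2, eta = 0.125
After iteration 4: m = 3, eta = 0.0625
After iteration 5: m = 4, eta = 0.03125
After iteration 6: m = 5, eta = 0.015625
Loop ends.

Final answer: 0.015625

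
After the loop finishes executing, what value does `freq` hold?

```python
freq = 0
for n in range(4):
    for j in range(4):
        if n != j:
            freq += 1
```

Let's trace through this code step by step.

Initialize: freq = 0
Entering loop: for n in range(4):
After iteration 1: n = 0, freq = 3
After iteration 2: n = 1, freq = 6
After iteration 3: n = 2, freq = 9
After iteration 4: n = 3, freq = 12
Loop ends.

Final answer: 12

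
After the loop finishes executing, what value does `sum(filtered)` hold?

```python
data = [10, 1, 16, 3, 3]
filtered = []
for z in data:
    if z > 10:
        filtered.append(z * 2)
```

Let's trace through this code step by step.

Initialize: data = [10, 1, 16, 3, 3]
Initialize: filtered = []
Entering loop: for z in data:
After iteration 1: z = 10, filtered = []
After iteration 2: z = 1, filtered = []
After iteration 3: z = 16, filtered = [32]
After iteration 4: z = 3, filtered = [32]
After iteration 5: z = 3, filtered = [32]
Loop ends.
sum(filtered) = 32

Final answer: 32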